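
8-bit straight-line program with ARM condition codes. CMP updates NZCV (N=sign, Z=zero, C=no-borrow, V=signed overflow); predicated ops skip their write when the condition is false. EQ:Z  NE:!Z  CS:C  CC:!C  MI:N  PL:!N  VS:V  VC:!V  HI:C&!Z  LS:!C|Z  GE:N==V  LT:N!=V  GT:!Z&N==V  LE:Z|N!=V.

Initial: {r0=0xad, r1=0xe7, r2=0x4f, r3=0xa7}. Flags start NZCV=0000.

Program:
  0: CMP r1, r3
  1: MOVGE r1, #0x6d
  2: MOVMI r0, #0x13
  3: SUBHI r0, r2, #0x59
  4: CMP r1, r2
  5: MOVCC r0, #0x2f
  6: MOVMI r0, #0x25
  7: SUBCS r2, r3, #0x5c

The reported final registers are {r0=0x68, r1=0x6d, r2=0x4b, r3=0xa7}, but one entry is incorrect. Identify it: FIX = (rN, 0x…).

[0] flags=0010 → (cmp)
[1] flags=0010 GE?T → r1=0x6d
[2] flags=0010 MI?F → skip
[3] flags=0010 HI?T → r0=0xf6
[4] flags=0010 → (cmp)
[5] flags=0010 CC?F → skip
[6] flags=0010 MI?F → skip
[7] flags=0010 CS?T → r2=0x4b

FIX = (r0, 0xf6)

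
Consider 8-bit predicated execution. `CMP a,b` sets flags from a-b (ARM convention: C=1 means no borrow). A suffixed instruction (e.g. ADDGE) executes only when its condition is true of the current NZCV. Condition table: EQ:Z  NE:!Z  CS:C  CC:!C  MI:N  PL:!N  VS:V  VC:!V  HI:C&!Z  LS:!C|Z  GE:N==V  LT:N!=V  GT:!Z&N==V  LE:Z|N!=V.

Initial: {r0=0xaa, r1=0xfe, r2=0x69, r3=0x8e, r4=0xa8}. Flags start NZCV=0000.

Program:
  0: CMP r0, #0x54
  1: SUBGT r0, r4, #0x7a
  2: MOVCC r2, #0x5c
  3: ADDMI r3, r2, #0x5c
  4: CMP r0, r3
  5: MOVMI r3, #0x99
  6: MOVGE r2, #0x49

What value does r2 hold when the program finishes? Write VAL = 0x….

0: ✓ CMP  NZCV=0011
1: · SUBGT
2: · MOVCC
3: · ADDMI
4: ✓ CMP  NZCV=0010
5: · MOVMI
6: ✓ MOVGE  r2←0x49

VAL = 0x49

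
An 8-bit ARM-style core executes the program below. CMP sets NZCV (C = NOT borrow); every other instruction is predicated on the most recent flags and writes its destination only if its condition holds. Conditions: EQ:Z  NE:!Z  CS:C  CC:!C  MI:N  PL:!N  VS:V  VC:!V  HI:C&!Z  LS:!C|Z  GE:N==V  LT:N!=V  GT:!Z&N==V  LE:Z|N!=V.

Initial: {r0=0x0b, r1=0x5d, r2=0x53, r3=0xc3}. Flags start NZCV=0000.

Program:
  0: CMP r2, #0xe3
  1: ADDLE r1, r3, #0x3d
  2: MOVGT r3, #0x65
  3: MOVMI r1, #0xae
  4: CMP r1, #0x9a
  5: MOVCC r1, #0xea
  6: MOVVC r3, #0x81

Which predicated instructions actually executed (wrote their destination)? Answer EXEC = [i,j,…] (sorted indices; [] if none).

EXEC = [2,5]

0: ✓ CMP  NZCV=0000
1: · ADDLE
2: ✓ MOVGT  r3←0x65
3: · MOVMI
4: ✓ CMP  NZCV=1001
5: ✓ MOVCC  r1←0xea
6: · MOVVC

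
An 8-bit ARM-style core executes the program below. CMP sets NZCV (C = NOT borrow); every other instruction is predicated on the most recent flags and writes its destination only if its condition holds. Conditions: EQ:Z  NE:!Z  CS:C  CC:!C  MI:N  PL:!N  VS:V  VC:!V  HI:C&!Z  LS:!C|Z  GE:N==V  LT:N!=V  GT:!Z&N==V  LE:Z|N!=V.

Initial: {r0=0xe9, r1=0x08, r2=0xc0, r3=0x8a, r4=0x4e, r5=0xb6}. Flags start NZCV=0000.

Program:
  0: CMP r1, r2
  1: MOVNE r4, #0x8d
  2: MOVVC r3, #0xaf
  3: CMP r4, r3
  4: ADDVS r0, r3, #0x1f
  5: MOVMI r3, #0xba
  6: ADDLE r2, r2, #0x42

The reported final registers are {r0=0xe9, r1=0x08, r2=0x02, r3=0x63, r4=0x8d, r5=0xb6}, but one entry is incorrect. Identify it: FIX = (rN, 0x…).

FIX = (r3, 0xba)

[0] flags=0000 → (cmp)
[1] flags=0000 NE?T → r4=0x8d
[2] flags=0000 VC?T → r3=0xaf
[3] flags=1000 → (cmp)
[4] flags=1000 VS?F → skip
[5] flags=1000 MI?T → r3=0xba
[6] flags=1000 LE?T → r2=0x02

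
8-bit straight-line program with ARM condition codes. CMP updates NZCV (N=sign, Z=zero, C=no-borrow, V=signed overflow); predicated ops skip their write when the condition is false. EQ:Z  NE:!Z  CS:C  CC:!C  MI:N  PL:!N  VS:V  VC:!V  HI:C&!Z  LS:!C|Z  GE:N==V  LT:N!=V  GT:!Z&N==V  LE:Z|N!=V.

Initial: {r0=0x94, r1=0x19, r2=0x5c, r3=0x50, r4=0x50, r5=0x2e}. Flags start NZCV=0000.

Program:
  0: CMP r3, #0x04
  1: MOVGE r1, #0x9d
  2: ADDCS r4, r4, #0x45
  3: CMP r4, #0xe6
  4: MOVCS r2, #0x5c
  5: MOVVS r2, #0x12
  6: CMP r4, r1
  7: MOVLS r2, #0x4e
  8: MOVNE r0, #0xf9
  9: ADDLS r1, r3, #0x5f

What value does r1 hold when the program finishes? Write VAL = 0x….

VAL = 0xaf

[0] flags=0010 → (cmp)
[1] flags=0010 GE?T → r1=0x9d
[2] flags=0010 CS?T → r4=0x95
[3] flags=1000 → (cmp)
[4] flags=1000 CS?F → skip
[5] flags=1000 VS?F → skip
[6] flags=1000 → (cmp)
[7] flags=1000 LS?T → r2=0x4e
[8] flags=1000 NE?T → r0=0xf9
[9] flags=1000 LS?T → r1=0xaf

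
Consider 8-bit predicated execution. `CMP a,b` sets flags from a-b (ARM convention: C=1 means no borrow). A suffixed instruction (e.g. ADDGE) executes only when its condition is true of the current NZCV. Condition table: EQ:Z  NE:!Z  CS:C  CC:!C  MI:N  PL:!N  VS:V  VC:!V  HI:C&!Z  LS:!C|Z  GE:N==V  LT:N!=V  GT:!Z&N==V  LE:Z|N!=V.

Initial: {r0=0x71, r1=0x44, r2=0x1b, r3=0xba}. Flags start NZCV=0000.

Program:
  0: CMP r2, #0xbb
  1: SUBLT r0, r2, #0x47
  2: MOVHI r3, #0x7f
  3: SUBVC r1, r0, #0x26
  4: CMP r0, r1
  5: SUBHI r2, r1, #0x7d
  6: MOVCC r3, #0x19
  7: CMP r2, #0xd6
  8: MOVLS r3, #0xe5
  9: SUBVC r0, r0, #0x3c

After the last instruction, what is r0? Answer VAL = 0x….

[0] flags=0000 → (cmp)
[1] flags=0000 LT?F → skip
[2] flags=0000 HI?F → skip
[3] flags=0000 VC?T → r1=0x4b
[4] flags=0010 → (cmp)
[5] flags=0010 HI?T → r2=0xce
[6] flags=0010 CC?F → skip
[7] flags=1000 → (cmp)
[8] flags=1000 LS?T → r3=0xe5
[9] flags=1000 VC?T → r0=0x35

VAL = 0x35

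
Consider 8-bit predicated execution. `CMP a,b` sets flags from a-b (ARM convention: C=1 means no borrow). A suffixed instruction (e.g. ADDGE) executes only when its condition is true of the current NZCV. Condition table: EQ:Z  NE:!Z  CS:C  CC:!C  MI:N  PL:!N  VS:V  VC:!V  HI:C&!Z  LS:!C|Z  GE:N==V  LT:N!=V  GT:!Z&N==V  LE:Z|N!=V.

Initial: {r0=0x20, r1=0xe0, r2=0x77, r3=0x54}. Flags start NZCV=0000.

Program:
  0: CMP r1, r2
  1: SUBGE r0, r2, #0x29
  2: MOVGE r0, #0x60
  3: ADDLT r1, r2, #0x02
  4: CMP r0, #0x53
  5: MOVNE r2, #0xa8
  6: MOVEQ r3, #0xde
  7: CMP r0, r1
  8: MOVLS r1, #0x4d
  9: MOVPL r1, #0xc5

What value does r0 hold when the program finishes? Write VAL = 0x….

[0] flags=0011 → (cmp)
[1] flags=0011 GE?F → skip
[2] flags=0011 GE?F → skip
[3] flags=0011 LT?T → r1=0x79
[4] flags=1000 → (cmp)
[5] flags=1000 NE?T → r2=0xa8
[6] flags=1000 EQ?F → skip
[7] flags=1000 → (cmp)
[8] flags=1000 LS?T → r1=0x4d
[9] flags=1000 PL?F → skip

VAL = 0x20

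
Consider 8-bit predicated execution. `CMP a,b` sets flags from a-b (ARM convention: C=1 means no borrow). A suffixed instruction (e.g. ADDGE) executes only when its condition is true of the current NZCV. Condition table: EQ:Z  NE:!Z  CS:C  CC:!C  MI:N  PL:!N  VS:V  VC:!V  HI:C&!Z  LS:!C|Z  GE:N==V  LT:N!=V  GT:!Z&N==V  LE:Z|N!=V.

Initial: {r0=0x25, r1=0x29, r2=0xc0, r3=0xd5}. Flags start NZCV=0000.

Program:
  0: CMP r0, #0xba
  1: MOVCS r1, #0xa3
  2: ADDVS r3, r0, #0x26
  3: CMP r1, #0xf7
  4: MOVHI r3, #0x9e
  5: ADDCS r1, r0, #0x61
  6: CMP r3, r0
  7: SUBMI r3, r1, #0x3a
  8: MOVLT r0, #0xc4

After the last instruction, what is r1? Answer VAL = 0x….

[0] flags=0000 → (cmp)
[1] flags=0000 CS?F → skip
[2] flags=0000 VS?F → skip
[3] flags=0000 → (cmp)
[4] flags=0000 HI?F → skip
[5] flags=0000 CS?F → skip
[6] flags=1010 → (cmp)
[7] flags=1010 MI?T → r3=0xef
[8] flags=1010 LT?T → r0=0xc4

VAL = 0x29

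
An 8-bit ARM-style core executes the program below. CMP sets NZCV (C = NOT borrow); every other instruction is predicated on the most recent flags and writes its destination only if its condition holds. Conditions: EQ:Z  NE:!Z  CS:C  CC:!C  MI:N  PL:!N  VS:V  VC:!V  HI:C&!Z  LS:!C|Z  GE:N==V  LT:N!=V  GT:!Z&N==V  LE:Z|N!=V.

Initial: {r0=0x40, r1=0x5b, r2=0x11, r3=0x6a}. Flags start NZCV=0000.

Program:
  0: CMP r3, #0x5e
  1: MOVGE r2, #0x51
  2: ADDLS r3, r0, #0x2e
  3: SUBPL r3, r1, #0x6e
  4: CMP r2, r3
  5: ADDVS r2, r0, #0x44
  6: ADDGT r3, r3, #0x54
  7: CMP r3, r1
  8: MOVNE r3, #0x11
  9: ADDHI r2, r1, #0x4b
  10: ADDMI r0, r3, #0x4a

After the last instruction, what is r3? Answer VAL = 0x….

[0] flags=0010 → (cmp)
[1] flags=0010 GE?T → r2=0x51
[2] flags=0010 LS?F → skip
[3] flags=0010 PL?T → r3=0xed
[4] flags=0000 → (cmp)
[5] flags=0000 VS?F → skip
[6] flags=0000 GT?T → r3=0x41
[7] flags=1000 → (cmp)
[8] flags=1000 NE?T → r3=0x11
[9] flags=1000 HI?F → skip
[10] flags=1000 MI?T → r0=0x5b

VAL = 0x11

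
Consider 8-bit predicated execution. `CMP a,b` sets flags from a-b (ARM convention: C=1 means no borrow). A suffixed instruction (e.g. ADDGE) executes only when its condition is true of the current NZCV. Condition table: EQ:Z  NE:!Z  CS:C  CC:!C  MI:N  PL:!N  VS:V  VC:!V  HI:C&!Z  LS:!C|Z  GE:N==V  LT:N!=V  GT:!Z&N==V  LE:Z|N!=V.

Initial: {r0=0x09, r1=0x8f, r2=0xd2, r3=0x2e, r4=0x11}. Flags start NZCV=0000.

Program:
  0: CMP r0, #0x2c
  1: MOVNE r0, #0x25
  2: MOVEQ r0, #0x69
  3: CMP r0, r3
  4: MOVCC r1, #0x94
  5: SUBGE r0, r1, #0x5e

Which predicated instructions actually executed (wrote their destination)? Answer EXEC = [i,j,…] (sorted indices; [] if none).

EXEC = [1,4]

[0] flags=1000 → (cmp)
[1] flags=1000 NE?T → r0=0x25
[2] flags=1000 EQ?F → skip
[3] flags=1000 → (cmp)
[4] flags=1000 CC?T → r1=0x94
[5] flags=1000 GE?F → skip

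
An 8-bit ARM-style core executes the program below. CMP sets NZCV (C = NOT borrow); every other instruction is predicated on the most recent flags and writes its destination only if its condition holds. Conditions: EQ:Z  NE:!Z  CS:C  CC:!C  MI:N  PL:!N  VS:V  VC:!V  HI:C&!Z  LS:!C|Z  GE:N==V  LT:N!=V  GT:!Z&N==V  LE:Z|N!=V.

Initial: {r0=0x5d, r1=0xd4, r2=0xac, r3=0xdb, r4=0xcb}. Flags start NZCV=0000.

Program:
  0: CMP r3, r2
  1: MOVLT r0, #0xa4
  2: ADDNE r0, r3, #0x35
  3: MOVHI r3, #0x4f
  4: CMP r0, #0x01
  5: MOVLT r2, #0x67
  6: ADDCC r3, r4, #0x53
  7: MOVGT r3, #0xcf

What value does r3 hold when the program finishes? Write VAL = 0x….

VAL = 0xcf

[0] flags=0010 → (cmp)
[1] flags=0010 LT?F → skip
[2] flags=0010 NE?T → r0=0x10
[3] flags=0010 HI?T → r3=0x4f
[4] flags=0010 → (cmp)
[5] flags=0010 LT?F → skip
[6] flags=0010 CC?F → skip
[7] flags=0010 GT?T → r3=0xcf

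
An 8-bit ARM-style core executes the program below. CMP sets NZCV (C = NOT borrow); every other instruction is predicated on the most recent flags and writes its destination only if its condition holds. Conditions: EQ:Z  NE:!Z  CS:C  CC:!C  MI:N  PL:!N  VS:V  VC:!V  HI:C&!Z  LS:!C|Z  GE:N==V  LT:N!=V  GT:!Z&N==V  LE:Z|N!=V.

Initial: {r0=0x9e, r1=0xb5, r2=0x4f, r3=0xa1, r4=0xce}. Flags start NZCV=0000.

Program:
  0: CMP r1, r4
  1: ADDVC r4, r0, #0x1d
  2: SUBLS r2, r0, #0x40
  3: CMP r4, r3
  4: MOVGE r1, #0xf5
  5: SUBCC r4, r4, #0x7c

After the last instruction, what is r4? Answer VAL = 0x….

0: ✓ CMP  NZCV=1000
1: ✓ ADDVC  r4←0xbb
2: ✓ SUBLS  r2←0x5e
3: ✓ CMP  NZCV=0010
4: ✓ MOVGE  r1←0xf5
5: · SUBCC

VAL = 0xbb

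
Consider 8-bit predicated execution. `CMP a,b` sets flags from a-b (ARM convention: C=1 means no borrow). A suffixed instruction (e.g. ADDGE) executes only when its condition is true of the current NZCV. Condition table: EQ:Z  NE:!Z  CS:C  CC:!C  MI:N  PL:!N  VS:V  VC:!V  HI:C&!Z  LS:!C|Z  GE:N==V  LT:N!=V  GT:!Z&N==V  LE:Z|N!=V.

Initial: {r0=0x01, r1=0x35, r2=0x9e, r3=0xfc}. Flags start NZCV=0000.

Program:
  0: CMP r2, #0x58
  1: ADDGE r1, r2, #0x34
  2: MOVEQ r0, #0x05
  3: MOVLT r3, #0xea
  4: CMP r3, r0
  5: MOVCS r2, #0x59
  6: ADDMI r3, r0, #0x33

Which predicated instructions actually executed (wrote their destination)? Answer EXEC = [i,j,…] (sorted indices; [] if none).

0: ✓ CMP  NZCV=0011
1: · ADDGE
2: · MOVEQ
3: ✓ MOVLT  r3←0xea
4: ✓ CMP  NZCV=1010
5: ✓ MOVCS  r2←0x59
6: ✓ ADDMI  r3←0x34

EXEC = [3,5,6]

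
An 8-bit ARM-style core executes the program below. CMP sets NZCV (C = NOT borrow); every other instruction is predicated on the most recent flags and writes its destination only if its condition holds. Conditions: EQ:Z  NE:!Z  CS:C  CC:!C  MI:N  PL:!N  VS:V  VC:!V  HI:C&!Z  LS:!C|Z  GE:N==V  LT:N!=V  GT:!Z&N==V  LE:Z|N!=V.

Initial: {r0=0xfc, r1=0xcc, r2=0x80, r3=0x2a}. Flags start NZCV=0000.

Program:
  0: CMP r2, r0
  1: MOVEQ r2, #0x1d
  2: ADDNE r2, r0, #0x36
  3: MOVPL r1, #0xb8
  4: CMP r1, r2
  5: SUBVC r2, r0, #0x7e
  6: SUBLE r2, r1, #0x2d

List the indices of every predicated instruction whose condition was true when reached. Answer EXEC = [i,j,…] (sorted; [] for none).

[0] flags=1000 → (cmp)
[1] flags=1000 EQ?F → skip
[2] flags=1000 NE?T → r2=0x32
[3] flags=1000 PL?F → skip
[4] flags=1010 → (cmp)
[5] flags=1010 VC?T → r2=0x7e
[6] flags=1010 LE?T → r2=0x9f

EXEC = [2,5,6]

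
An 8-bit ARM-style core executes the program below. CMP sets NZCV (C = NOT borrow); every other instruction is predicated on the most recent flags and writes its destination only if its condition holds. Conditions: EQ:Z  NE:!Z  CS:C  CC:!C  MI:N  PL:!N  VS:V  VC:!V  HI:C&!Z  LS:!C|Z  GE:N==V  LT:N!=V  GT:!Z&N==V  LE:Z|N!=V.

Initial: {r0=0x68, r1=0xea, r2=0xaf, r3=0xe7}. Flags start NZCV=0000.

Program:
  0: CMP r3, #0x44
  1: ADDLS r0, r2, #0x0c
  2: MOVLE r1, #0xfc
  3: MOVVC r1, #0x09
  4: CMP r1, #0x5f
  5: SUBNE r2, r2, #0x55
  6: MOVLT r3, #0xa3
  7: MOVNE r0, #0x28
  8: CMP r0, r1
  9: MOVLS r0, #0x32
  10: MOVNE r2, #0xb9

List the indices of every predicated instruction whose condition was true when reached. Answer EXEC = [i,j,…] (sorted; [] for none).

EXEC = [2,3,5,6,7,10]

[0] flags=1010 → (cmp)
[1] flags=1010 LS?F → skip
[2] flags=1010 LE?T → r1=0xfc
[3] flags=1010 VC?T → r1=0x09
[4] flags=1000 → (cmp)
[5] flags=1000 NE?T → r2=0x5a
[6] flags=1000 LT?T → r3=0xa3
[7] flags=1000 NE?T → r0=0x28
[8] flags=0010 → (cmp)
[9] flags=0010 LS?F → skip
[10] flags=0010 NE?T → r2=0xb9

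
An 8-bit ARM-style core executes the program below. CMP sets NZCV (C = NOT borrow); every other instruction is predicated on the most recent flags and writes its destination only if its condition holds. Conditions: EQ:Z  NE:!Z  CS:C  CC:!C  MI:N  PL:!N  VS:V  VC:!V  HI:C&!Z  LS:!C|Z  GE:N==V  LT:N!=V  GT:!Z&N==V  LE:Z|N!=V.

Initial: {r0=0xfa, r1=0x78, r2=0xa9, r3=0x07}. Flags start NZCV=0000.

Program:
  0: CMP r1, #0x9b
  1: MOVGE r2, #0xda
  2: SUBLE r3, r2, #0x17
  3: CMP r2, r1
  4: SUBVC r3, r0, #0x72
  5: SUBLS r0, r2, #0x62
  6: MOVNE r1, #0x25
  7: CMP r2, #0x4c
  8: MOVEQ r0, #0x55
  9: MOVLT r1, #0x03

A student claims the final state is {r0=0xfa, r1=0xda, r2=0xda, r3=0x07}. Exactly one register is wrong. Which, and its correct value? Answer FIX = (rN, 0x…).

[0] flags=1001 → (cmp)
[1] flags=1001 GE?T → r2=0xda
[2] flags=1001 LE?F → skip
[3] flags=0011 → (cmp)
[4] flags=0011 VC?F → skip
[5] flags=0011 LS?F → skip
[6] flags=0011 NE?T → r1=0x25
[7] flags=1010 → (cmp)
[8] flags=1010 EQ?F → skip
[9] flags=1010 LT?T → r1=0x03

FIX = (r1, 0x03)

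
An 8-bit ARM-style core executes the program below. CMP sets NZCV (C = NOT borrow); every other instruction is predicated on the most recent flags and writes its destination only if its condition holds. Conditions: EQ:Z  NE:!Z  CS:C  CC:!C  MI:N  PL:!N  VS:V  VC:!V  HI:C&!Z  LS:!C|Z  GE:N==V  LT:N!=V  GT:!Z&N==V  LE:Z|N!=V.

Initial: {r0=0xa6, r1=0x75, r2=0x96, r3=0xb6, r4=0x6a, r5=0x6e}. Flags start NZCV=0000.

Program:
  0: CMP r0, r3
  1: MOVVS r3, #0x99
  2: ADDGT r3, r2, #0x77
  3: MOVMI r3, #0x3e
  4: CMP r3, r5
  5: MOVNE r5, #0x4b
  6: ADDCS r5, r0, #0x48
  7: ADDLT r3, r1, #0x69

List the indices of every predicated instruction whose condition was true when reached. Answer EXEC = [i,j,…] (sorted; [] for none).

0: ✓ CMP  NZCV=1000
1: · MOVVS
2: · ADDGT
3: ✓ MOVMI  r3←0x3e
4: ✓ CMP  NZCV=1000
5: ✓ MOVNE  r5←0x4b
6: · ADDCS
7: ✓ ADDLT  r3←0xde

EXEC = [3,5,7]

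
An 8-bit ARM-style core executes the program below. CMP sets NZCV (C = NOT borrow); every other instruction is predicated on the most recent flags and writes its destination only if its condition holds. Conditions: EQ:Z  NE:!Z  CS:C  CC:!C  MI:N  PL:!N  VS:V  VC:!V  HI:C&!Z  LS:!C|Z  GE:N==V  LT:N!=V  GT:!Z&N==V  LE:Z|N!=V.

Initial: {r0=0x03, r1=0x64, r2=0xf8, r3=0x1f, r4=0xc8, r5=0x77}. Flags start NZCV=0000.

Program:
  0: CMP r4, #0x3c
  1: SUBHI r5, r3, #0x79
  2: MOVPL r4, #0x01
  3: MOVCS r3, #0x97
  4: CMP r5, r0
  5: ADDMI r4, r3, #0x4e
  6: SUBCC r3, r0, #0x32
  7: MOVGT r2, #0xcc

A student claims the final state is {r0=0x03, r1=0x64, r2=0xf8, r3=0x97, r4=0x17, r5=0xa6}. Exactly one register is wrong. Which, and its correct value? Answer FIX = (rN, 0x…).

FIX = (r4, 0xe5)

[0] flags=1010 → (cmp)
[1] flags=1010 HI?T → r5=0xa6
[2] flags=1010 PL?F → skip
[3] flags=1010 CS?T → r3=0x97
[4] flags=1010 → (cmp)
[5] flags=1010 MI?T → r4=0xe5
[6] flags=1010 CC?F → skip
[7] flags=1010 GT?F → skip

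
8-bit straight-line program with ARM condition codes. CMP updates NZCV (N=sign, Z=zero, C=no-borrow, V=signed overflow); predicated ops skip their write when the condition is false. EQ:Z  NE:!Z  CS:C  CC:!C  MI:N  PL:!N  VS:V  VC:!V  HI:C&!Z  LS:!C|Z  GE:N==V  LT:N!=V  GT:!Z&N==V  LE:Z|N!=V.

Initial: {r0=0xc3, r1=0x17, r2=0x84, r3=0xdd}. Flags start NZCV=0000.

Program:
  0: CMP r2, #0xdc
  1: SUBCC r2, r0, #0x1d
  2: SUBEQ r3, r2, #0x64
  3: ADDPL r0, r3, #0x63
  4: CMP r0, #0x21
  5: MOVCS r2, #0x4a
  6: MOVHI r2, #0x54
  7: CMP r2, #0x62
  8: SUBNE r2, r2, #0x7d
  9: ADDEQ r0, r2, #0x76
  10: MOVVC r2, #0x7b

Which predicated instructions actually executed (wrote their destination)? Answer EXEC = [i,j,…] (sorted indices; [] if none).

[0] flags=1000 → (cmp)
[1] flags=1000 CC?T → r2=0xa6
[2] flags=1000 EQ?F → skip
[3] flags=1000 PL?F → skip
[4] flags=1010 → (cmp)
[5] flags=1010 CS?T → r2=0x4a
[6] flags=1010 HI?T → r2=0x54
[7] flags=1000 → (cmp)
[8] flags=1000 NE?T → r2=0xd7
[9] flags=1000 EQ?F → skip
[10] flags=1000 VC?T → r2=0x7b

EXEC = [1,5,6,8,10]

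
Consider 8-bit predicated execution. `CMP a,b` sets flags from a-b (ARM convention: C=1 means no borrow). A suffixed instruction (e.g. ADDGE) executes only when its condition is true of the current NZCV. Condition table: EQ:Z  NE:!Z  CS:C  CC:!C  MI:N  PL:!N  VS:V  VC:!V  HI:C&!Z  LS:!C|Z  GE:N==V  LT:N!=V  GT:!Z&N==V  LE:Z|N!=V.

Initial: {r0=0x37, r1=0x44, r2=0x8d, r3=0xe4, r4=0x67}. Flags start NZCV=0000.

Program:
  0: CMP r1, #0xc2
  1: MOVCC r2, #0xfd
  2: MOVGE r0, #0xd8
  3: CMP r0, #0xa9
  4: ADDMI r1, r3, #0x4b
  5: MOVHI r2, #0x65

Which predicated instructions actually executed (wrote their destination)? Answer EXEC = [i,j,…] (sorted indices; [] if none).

[0] flags=1001 → (cmp)
[1] flags=1001 CC?T → r2=0xfd
[2] flags=1001 GE?T → r0=0xd8
[3] flags=0010 → (cmp)
[4] flags=0010 MI?F → skip
[5] flags=0010 HI?T → r2=0x65

EXEC = [1,2,5]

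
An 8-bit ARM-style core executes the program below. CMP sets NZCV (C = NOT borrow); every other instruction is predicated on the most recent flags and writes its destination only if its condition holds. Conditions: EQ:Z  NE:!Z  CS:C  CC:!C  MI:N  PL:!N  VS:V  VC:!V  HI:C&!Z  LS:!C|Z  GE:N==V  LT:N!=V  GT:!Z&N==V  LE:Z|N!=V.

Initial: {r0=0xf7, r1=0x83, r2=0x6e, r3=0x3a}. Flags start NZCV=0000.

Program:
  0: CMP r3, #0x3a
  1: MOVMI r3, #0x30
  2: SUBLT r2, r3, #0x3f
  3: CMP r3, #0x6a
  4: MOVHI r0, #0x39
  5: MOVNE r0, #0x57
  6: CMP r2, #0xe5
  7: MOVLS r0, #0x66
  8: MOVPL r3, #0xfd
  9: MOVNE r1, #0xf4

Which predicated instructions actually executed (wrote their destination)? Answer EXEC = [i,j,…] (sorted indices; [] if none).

EXEC = [5,7,9]

[0] flags=0110 → (cmp)
[1] flags=0110 MI?F → skip
[2] flags=0110 LT?F → skip
[3] flags=1000 → (cmp)
[4] flags=1000 HI?F → skip
[5] flags=1000 NE?T → r0=0x57
[6] flags=1001 → (cmp)
[7] flags=1001 LS?T → r0=0x66
[8] flags=1001 PL?F → skip
[9] flags=1001 NE?T → r1=0xf4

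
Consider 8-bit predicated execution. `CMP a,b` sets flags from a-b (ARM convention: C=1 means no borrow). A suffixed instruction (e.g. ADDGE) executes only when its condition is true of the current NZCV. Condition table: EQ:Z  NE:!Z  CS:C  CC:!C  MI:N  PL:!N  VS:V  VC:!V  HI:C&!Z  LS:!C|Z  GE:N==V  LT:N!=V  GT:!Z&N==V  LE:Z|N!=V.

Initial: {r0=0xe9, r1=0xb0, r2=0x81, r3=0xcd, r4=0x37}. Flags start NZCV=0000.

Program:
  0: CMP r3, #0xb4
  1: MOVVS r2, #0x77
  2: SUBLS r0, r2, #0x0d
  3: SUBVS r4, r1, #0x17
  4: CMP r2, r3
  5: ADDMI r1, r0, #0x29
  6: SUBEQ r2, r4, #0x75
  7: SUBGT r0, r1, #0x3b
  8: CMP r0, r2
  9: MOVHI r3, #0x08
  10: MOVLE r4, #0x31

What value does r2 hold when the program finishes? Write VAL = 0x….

0: ✓ CMP  NZCV=0010
1: · MOVVS
2: · SUBLS
3: · SUBVS
4: ✓ CMP  NZCV=1000
5: ✓ ADDMI  r1←0x12
6: · SUBEQ
7: · SUBGT
8: ✓ CMP  NZCV=0010
9: ✓ MOVHI  r3←0x08
10: · MOVLE

VAL = 0x81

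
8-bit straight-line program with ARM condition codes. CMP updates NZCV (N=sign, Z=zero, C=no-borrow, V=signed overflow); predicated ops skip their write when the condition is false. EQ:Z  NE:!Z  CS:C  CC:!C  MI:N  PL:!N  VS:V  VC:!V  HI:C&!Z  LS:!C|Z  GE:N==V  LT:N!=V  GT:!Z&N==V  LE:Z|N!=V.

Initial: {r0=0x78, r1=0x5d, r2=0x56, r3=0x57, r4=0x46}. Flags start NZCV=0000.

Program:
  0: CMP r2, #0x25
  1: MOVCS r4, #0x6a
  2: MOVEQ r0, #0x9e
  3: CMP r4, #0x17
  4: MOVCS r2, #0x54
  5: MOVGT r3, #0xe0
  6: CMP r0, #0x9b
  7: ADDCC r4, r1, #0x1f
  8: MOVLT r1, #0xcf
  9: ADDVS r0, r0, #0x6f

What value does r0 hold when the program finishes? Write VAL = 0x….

VAL = 0xe7

[0] flags=0010 → (cmp)
[1] flags=0010 CS?T → r4=0x6a
[2] flags=0010 EQ?F → skip
[3] flags=0010 → (cmp)
[4] flags=0010 CS?T → r2=0x54
[5] flags=0010 GT?T → r3=0xe0
[6] flags=1001 → (cmp)
[7] flags=1001 CC?T → r4=0x7c
[8] flags=1001 LT?F → skip
[9] flags=1001 VS?T → r0=0xe7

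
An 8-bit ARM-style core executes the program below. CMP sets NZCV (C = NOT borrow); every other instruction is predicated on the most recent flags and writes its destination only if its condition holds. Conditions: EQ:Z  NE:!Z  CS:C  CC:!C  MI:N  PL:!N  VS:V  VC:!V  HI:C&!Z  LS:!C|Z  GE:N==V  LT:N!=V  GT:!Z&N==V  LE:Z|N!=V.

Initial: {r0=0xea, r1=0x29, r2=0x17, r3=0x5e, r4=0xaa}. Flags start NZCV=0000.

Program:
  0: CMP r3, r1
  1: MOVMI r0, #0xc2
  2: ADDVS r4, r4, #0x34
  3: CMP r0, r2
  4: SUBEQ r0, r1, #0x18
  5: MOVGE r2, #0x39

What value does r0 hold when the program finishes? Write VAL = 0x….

VAL = 0xea

0: ✓ CMP  NZCV=0010
1: · MOVMI
2: · ADDVS
3: ✓ CMP  NZCV=1010
4: · SUBEQ
5: · MOVGE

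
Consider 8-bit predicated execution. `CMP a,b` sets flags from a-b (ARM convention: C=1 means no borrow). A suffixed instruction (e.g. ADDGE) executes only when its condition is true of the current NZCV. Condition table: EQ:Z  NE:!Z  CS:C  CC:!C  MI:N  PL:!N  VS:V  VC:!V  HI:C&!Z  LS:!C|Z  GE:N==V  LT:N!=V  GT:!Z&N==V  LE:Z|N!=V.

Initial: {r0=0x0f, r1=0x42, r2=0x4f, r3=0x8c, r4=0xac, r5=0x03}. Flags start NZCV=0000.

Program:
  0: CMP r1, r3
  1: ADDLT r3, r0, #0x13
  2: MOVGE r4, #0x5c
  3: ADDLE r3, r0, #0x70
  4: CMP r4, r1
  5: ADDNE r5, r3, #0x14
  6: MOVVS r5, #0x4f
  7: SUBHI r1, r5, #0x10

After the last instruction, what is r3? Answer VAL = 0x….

VAL = 0x8c

[0] flags=1001 → (cmp)
[1] flags=1001 LT?F → skip
[2] flags=1001 GE?T → r4=0x5c
[3] flags=1001 LE?F → skip
[4] flags=0010 → (cmp)
[5] flags=0010 NE?T → r5=0xa0
[6] flags=0010 VS?F → skip
[7] flags=0010 HI?T → r1=0x90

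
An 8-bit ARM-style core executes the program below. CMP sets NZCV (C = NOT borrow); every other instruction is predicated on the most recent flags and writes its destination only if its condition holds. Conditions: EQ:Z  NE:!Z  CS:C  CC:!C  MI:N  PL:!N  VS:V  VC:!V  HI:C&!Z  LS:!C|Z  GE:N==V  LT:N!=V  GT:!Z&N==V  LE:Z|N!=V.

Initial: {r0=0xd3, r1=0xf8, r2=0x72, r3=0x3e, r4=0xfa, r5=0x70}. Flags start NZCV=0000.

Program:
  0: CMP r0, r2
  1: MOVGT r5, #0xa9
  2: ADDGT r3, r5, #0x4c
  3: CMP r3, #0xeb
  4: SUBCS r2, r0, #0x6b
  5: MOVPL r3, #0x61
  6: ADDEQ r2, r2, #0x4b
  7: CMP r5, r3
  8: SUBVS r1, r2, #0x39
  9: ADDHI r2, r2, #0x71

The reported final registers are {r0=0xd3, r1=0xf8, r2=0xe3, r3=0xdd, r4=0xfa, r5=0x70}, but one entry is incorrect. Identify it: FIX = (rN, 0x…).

FIX = (r3, 0x61)

[0] flags=0011 → (cmp)
[1] flags=0011 GT?F → skip
[2] flags=0011 GT?F → skip
[3] flags=0000 → (cmp)
[4] flags=0000 CS?F → skip
[5] flags=0000 PL?T → r3=0x61
[6] flags=0000 EQ?F → skip
[7] flags=0010 → (cmp)
[8] flags=0010 VS?F → skip
[9] flags=0010 HI?T → r2=0xe3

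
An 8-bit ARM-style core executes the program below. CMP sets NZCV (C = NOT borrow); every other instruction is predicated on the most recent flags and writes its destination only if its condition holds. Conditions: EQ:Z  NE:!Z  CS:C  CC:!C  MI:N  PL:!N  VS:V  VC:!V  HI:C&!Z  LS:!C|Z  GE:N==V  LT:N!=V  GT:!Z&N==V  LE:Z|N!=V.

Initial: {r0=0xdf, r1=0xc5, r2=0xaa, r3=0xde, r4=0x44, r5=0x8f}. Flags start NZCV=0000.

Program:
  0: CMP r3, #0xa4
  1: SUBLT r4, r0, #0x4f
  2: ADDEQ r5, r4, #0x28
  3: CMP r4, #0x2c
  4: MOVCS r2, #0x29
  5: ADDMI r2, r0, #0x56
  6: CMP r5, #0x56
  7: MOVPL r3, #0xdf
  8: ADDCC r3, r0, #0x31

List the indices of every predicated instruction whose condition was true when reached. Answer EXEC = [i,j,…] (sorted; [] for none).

0: ✓ CMP  NZCV=0010
1: · SUBLT
2: · ADDEQ
3: ✓ CMP  NZCV=0010
4: ✓ MOVCS  r2←0x29
5: · ADDMI
6: ✓ CMP  NZCV=0011
7: ✓ MOVPL  r3←0xdf
8: · ADDCC

EXEC = [4,7]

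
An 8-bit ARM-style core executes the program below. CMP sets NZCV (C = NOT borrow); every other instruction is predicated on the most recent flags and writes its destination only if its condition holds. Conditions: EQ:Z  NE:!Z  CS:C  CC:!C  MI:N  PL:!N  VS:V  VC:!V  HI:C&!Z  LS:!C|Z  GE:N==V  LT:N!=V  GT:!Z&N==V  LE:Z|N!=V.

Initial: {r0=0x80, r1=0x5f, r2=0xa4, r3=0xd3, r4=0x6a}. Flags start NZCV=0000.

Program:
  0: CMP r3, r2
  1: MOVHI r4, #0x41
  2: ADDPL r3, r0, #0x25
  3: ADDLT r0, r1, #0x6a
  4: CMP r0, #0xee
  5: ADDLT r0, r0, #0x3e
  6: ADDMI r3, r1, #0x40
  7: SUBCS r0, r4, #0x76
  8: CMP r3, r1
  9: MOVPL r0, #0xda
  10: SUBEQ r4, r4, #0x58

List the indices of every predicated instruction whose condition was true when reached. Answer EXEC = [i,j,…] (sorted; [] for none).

EXEC = [1,2,5,6,9]

0: ✓ CMP  NZCV=0010
1: ✓ MOVHI  r4←0x41
2: ✓ ADDPL  r3←0xa5
3: · ADDLT
4: ✓ CMP  NZCV=1000
5: ✓ ADDLT  r0←0xbe
6: ✓ ADDMI  r3←0x9f
7: · SUBCS
8: ✓ CMP  NZCV=0011
9: ✓ MOVPL  r0←0xda
10: · SUBEQ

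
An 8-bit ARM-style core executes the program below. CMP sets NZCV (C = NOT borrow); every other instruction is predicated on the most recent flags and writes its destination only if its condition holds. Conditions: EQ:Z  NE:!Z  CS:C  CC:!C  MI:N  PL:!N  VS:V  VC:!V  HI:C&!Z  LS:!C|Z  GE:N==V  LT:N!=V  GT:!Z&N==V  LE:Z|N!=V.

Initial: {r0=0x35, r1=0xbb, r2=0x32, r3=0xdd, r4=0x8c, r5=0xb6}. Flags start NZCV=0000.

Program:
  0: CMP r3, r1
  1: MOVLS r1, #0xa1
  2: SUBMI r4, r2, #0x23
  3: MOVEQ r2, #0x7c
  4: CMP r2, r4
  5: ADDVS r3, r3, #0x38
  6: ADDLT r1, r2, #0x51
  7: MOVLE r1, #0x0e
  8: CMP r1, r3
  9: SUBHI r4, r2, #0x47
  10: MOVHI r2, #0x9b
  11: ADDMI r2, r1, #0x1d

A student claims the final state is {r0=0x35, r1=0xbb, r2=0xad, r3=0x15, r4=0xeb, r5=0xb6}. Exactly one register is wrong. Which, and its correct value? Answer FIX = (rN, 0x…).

FIX = (r2, 0xd8)

0: ✓ CMP  NZCV=0010
1: · MOVLS
2: · SUBMI
3: · MOVEQ
4: ✓ CMP  NZCV=1001
5: ✓ ADDVS  r3←0x15
6: · ADDLT
7: · MOVLE
8: ✓ CMP  NZCV=1010
9: ✓ SUBHI  r4←0xeb
10: ✓ MOVHI  r2←0x9b
11: ✓ ADDMI  r2←0xd8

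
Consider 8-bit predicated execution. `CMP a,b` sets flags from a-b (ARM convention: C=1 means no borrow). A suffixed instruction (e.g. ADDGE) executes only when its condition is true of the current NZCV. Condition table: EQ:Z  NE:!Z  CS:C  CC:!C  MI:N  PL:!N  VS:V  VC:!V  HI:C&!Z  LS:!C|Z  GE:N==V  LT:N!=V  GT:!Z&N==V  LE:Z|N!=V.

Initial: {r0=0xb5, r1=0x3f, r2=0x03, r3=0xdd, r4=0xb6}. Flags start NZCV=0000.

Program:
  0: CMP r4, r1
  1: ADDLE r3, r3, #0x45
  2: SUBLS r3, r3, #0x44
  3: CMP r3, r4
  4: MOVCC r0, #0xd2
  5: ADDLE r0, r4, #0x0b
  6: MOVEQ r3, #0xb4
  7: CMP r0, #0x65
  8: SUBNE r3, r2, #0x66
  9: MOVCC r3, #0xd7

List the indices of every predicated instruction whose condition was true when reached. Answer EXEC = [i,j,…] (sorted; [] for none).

[0] flags=0011 → (cmp)
[1] flags=0011 LE?T → r3=0x22
[2] flags=0011 LS?F → skip
[3] flags=0000 → (cmp)
[4] flags=0000 CC?T → r0=0xd2
[5] flags=0000 LE?F → skip
[6] flags=0000 EQ?F → skip
[7] flags=0011 → (cmp)
[8] flags=0011 NE?T → r3=0x9d
[9] flags=0011 CC?F → skip

EXEC = [1,4,8]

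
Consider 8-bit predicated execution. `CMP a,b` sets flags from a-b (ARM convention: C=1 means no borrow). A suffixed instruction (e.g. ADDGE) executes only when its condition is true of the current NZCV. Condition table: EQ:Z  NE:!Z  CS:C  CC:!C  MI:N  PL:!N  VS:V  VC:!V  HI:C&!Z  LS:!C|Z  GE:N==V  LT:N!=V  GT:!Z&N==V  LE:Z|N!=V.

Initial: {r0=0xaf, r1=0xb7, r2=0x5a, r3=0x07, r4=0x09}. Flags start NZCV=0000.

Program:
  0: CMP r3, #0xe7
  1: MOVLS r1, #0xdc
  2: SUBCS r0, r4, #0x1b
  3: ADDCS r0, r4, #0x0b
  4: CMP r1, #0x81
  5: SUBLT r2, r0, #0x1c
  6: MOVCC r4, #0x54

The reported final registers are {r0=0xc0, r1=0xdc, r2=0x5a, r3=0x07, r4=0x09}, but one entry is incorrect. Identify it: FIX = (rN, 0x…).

FIX = (r0, 0xaf)

[0] flags=0000 → (cmp)
[1] flags=0000 LS?T → r1=0xdc
[2] flags=0000 CS?F → skip
[3] flags=0000 CS?F → skip
[4] flags=0010 → (cmp)
[5] flags=0010 LT?F → skip
[6] flags=0010 CC?F → skip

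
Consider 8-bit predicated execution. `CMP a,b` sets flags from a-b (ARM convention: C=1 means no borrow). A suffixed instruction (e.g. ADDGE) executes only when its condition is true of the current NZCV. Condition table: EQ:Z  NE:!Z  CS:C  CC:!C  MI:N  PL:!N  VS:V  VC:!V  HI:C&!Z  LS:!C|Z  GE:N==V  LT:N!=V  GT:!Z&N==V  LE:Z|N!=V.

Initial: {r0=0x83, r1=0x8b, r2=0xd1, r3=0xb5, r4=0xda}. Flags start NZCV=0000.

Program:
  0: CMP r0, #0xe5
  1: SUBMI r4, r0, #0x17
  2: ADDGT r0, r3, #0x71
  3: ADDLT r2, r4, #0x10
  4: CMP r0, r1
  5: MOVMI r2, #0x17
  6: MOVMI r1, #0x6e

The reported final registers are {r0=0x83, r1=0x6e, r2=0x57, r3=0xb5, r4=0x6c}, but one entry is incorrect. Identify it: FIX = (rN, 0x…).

0: ✓ CMP  NZCV=1000
1: ✓ SUBMI  r4←0x6c
2: · ADDGT
3: ✓ ADDLT  r2←0x7c
4: ✓ CMP  NZCV=1000
5: ✓ MOVMI  r2←0x17
6: ✓ MOVMI  r1←0x6e

FIX = (r2, 0x17)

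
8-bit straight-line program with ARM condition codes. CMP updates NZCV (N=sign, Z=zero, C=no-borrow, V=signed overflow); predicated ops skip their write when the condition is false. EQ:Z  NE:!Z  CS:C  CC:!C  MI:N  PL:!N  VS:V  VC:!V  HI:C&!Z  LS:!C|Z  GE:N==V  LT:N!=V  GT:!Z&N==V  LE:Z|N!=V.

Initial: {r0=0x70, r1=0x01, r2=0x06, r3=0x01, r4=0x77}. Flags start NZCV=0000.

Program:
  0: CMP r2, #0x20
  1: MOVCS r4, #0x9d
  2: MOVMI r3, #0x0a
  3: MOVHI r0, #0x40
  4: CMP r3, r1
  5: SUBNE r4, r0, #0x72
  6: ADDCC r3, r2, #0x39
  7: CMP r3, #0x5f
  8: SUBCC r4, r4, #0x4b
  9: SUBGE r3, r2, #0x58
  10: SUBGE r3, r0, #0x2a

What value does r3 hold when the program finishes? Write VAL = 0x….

VAL = 0x0a

0: ✓ CMP  NZCV=1000
1: · MOVCS
2: ✓ MOVMI  r3←0x0a
3: · MOVHI
4: ✓ CMP  NZCV=0010
5: ✓ SUBNE  r4←0xfe
6: · ADDCC
7: ✓ CMP  NZCV=1000
8: ✓ SUBCC  r4←0xb3
9: · SUBGE
10: · SUBGE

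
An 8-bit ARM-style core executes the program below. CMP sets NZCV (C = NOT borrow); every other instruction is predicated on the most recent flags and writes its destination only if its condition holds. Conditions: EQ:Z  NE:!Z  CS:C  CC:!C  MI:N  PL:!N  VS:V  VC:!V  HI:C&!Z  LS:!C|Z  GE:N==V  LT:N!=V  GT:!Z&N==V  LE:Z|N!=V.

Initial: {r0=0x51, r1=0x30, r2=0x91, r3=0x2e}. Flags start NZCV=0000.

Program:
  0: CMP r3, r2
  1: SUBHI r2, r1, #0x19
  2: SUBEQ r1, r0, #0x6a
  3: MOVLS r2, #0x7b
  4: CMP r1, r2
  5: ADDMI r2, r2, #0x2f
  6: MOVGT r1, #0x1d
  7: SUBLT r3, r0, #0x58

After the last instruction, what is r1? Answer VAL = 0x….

VAL = 0x30

[0] flags=1001 → (cmp)
[1] flags=1001 HI?F → skip
[2] flags=1001 EQ?F → skip
[3] flags=1001 LS?T → r2=0x7b
[4] flags=1000 → (cmp)
[5] flags=1000 MI?T → r2=0xaa
[6] flags=1000 GT?F → skip
[7] flags=1000 LT?T → r3=0xf9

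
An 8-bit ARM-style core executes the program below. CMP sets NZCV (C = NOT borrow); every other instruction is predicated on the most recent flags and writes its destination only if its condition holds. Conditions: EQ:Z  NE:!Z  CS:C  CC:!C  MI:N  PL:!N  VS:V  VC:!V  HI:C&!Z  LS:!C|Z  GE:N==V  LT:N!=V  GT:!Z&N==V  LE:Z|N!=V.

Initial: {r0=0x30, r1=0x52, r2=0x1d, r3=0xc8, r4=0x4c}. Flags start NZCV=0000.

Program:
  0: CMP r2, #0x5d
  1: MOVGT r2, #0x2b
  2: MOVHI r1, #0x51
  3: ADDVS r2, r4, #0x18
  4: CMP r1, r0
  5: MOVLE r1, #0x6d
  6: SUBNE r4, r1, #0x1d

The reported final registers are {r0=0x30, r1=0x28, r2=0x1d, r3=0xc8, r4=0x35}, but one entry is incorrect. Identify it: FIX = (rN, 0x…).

FIX = (r1, 0x52)

[0] flags=1000 → (cmp)
[1] flags=1000 GT?F → skip
[2] flags=1000 HI?F → skip
[3] flags=1000 VS?F → skip
[4] flags=0010 → (cmp)
[5] flags=0010 LE?F → skip
[6] flags=0010 NE?T → r4=0x35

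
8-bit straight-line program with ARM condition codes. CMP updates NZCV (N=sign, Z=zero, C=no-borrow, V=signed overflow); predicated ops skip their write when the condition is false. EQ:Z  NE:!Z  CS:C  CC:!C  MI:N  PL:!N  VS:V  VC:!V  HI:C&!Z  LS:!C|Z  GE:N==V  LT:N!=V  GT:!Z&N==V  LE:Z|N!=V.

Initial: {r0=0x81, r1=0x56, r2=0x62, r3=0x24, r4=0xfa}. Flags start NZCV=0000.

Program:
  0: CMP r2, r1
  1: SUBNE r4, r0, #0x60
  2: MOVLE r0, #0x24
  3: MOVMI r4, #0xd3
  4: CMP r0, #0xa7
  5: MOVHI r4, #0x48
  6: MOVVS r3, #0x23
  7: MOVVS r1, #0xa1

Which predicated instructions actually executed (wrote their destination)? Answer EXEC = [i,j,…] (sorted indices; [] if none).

[0] flags=0010 → (cmp)
[1] flags=0010 NE?T → r4=0x21
[2] flags=0010 LE?F → skip
[3] flags=0010 MI?F → skip
[4] flags=1000 → (cmp)
[5] flags=1000 HI?F → skip
[6] flags=1000 VS?F → skip
[7] flags=1000 VS?F → skip

EXEC = [1]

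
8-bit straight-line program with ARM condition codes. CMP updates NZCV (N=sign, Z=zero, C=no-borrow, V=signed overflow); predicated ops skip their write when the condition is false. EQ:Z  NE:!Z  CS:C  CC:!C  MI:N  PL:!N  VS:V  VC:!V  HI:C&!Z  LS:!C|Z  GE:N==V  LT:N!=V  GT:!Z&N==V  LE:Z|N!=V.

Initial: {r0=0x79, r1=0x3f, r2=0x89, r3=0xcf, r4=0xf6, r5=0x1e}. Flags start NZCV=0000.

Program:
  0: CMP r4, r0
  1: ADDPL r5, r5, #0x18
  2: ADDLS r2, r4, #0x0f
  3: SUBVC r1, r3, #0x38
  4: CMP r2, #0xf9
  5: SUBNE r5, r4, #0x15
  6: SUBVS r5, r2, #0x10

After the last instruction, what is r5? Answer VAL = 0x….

0: ✓ CMP  NZCV=0011
1: ✓ ADDPL  r5←0x36
2: · ADDLS
3: · SUBVC
4: ✓ CMP  NZCV=1000
5: ✓ SUBNE  r5←0xe1
6: · SUBVS

VAL = 0xe1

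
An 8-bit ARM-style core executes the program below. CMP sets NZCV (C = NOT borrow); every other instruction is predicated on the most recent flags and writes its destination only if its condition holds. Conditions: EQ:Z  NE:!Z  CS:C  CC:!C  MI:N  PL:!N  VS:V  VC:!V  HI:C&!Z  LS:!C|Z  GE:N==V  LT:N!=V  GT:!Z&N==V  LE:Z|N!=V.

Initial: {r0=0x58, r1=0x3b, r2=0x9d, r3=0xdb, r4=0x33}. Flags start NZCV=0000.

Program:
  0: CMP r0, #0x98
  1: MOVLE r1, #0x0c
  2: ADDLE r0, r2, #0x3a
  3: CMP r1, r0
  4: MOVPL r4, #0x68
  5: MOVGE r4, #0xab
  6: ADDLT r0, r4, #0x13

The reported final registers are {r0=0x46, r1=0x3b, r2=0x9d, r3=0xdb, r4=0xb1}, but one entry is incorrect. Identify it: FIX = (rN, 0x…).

[0] flags=1001 → (cmp)
[1] flags=1001 LE?F → skip
[2] flags=1001 LE?F → skip
[3] flags=1000 → (cmp)
[4] flags=1000 PL?F → skip
[5] flags=1000 GE?F → skip
[6] flags=1000 LT?T → r0=0x46

FIX = (r4, 0x33)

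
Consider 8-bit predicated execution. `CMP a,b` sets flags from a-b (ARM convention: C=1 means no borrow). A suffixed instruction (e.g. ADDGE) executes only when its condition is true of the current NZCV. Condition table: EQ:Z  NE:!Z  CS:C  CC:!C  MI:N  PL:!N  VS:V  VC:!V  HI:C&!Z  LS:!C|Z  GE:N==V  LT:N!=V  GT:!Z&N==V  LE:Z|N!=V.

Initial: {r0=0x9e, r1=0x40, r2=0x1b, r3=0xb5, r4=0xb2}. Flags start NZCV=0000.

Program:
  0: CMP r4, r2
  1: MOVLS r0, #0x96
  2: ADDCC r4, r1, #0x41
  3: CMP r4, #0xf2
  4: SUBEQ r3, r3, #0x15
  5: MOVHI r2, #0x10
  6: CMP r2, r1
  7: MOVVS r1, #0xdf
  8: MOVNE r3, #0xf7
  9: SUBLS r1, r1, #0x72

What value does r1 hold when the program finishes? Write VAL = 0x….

VAL = 0xce

[0] flags=1010 → (cmp)
[1] flags=1010 LS?F → skip
[2] flags=1010 CC?F → skip
[3] flags=1000 → (cmp)
[4] flags=1000 EQ?F → skip
[5] flags=1000 HI?F → skip
[6] flags=1000 → (cmp)
[7] flags=1000 VS?F → skip
[8] flags=1000 NE?T → r3=0xf7
[9] flags=1000 LS?T → r1=0xce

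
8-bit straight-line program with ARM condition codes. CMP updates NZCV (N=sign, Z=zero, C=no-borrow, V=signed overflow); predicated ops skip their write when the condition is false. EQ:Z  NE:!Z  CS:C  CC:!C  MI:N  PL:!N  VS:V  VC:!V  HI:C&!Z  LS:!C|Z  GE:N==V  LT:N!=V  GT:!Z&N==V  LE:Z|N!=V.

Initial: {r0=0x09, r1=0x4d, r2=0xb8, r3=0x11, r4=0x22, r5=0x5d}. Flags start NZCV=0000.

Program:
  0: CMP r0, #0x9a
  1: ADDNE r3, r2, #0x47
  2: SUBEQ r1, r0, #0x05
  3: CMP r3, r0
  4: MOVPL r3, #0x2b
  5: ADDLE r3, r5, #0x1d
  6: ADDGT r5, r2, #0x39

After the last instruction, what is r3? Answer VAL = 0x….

VAL = 0x7a

[0] flags=0000 → (cmp)
[1] flags=0000 NE?T → r3=0xff
[2] flags=0000 EQ?F → skip
[3] flags=1010 → (cmp)
[4] flags=1010 PL?F → skip
[5] flags=1010 LE?T → r3=0x7a
[6] flags=1010 GT?F → skip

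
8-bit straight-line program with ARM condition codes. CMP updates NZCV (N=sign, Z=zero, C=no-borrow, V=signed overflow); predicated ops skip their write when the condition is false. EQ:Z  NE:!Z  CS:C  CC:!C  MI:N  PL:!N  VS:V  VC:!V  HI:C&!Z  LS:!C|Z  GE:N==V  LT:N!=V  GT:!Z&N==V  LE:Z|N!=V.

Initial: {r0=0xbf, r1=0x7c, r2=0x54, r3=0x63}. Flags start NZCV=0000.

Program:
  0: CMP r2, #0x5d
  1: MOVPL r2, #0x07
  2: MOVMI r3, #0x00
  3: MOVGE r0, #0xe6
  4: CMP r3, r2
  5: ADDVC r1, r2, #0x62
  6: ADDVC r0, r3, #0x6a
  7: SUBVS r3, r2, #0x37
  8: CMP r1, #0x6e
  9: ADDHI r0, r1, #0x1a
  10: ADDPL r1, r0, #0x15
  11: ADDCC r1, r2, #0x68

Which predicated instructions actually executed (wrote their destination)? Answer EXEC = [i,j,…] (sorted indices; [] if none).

EXEC = [2,5,6,9,10]

0: ✓ CMP  NZCV=1000
1: · MOVPL
2: ✓ MOVMI  r3←0x00
3: · MOVGE
4: ✓ CMP  NZCV=1000
5: ✓ ADDVC  r1←0xb6
6: ✓ ADDVC  r0←0x6a
7: · SUBVS
8: ✓ CMP  NZCV=0011
9: ✓ ADDHI  r0←0xd0
10: ✓ ADDPL  r1←0xe5
11: · ADDCC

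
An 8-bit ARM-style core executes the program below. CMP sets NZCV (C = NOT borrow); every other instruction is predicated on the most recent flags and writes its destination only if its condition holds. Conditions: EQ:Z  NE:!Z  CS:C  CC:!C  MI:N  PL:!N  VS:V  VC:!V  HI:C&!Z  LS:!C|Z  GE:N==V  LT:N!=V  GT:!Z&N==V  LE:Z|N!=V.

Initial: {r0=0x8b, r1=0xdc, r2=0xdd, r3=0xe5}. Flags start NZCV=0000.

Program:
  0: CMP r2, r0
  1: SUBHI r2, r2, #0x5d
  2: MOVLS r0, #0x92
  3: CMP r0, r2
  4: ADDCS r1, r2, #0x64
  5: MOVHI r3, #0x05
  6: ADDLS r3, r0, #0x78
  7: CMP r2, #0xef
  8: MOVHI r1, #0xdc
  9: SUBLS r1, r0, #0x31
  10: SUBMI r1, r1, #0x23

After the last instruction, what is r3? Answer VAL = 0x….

0: ✓ CMP  NZCV=0010
1: ✓ SUBHI  r2←0x80
2: · MOVLS
3: ✓ CMP  NZCV=0010
4: ✓ ADDCS  r1←0xe4
5: ✓ MOVHI  r3←0x05
6: · ADDLS
7: ✓ CMP  NZCV=1000
8: · MOVHI
9: ✓ SUBLS  r1←0x5a
10: ✓ SUBMI  r1←0x37

VAL = 0x05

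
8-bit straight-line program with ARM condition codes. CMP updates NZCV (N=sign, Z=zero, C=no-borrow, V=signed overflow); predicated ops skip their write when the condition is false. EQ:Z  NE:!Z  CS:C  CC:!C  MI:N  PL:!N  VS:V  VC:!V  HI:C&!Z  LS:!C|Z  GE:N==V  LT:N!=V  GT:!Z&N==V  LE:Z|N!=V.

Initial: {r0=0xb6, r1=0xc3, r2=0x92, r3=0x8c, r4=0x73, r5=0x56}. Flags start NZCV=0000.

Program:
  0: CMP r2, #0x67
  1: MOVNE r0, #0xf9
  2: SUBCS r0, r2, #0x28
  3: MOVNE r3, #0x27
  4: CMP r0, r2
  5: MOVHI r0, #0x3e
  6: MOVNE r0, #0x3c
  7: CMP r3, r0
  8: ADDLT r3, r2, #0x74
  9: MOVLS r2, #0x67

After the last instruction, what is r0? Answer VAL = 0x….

VAL = 0x3c

0: ✓ CMP  NZCV=0011
1: ✓ MOVNE  r0←0xf9
2: ✓ SUBCS  r0←0x6a
3: ✓ MOVNE  r3←0x27
4: ✓ CMP  NZCV=1001
5: · MOVHI
6: ✓ MOVNE  r0←0x3c
7: ✓ CMP  NZCV=1000
8: ✓ ADDLT  r3←0x06
9: ✓ MOVLS  r2←0x67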